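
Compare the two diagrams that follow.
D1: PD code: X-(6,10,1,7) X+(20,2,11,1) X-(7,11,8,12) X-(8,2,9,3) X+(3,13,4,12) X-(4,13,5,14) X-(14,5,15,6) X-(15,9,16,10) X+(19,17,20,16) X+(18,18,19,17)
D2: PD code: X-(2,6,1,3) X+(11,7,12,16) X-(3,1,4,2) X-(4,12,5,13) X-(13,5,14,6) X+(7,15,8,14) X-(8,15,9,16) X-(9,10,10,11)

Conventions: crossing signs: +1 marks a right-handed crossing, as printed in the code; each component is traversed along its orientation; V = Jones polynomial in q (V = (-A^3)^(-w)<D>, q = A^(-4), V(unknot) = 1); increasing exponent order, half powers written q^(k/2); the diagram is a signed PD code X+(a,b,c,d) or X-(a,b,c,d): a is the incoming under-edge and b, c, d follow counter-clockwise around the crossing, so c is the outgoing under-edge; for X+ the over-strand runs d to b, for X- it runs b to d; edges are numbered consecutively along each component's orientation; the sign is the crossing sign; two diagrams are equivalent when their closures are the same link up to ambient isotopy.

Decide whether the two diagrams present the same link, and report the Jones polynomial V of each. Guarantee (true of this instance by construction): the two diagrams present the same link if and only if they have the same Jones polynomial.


same link: yes
V(D1) = q^-5 + 2q^-3 + q^-1  [10 crossings, <D> = A^-2 + 2A^6 + A^14, w = -2]
D2 (bracket A^-8 + 2 + A^8; 8 crossings at w = -4): V = q^-5 + 2q^-3 + q^-1
note: all 2 diagrams share one V(q), hence one class


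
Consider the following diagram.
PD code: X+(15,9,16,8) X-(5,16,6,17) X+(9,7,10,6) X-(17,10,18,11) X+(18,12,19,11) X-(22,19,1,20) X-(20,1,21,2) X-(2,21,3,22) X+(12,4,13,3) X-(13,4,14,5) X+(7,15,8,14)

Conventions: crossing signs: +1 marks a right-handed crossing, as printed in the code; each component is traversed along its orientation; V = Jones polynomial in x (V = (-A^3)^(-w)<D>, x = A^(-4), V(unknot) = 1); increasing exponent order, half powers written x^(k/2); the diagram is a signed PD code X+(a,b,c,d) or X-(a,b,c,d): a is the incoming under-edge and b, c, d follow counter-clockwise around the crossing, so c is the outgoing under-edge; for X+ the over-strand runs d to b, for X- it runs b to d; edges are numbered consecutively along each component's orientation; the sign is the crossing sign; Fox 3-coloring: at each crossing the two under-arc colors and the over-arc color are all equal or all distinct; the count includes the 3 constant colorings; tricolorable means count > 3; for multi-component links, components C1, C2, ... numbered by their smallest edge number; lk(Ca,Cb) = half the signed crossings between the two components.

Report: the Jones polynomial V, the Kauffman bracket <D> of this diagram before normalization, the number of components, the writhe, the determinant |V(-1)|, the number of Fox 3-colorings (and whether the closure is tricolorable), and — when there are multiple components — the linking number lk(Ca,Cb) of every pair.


V(x) = -x^-3 + x^-2 - x^-1 + 3 - x + x^2 - x^3
bracket: A^-15 - A^-11 + A^-7 - 3A^-3 + A - A^5 + A^9, w = -1
1 component, writhe -1, over 11 crossings
det 9, colorings 27 of 3^11 — tricolorable
observation: w = -1 (over 11 crossings) is diagram-only; (-A^3)^(1) removes it from V


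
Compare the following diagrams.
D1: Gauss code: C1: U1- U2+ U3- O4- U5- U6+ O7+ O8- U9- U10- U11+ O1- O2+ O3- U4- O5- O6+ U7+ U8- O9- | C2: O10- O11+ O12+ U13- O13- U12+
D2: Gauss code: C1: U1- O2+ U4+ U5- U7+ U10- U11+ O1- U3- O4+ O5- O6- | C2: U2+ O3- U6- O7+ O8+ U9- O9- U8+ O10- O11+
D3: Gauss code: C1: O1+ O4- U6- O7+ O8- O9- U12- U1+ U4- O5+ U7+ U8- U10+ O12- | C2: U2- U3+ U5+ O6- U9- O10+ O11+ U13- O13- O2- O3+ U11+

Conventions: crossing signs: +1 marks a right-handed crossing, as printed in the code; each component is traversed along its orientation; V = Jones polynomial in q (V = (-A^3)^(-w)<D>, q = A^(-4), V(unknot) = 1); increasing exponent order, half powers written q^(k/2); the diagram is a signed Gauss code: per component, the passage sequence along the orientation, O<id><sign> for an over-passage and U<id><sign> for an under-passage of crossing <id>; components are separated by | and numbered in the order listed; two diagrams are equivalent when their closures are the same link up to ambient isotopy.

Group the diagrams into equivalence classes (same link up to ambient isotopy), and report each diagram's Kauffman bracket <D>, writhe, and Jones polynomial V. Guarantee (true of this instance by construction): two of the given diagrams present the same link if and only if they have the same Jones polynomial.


classes: {D1} | {D2, D3}
V(D1) = q^(-9/2) - q^(-5/2) - q^(-3/2) - q^(-1/2)  [13 crossings, <D> = A^-7 + A^-3 + A - A^9, w = -3]
V(D2) = q^(-7/2) - 2q^(-5/2) + q^(-3/2) - 2q^(-1/2) + q^(1/2) - q^(3/2)  [11 crossings, <D> = A^-9 - A^-5 + 2A^-1 - A^3 + 2A^7 - A^11, w = -1]
D3 (bracket A^-9 - A^-5 + 2A^-1 - A^3 + 2A^7 - A^11; 13 crossings at w = -1): V = q^(-7/2) - 2q^(-5/2) + q^(-3/2) - 2q^(-1/2) + q^(1/2) - q^(3/2)
note: 2 values of V(q) split the 3 diagrams


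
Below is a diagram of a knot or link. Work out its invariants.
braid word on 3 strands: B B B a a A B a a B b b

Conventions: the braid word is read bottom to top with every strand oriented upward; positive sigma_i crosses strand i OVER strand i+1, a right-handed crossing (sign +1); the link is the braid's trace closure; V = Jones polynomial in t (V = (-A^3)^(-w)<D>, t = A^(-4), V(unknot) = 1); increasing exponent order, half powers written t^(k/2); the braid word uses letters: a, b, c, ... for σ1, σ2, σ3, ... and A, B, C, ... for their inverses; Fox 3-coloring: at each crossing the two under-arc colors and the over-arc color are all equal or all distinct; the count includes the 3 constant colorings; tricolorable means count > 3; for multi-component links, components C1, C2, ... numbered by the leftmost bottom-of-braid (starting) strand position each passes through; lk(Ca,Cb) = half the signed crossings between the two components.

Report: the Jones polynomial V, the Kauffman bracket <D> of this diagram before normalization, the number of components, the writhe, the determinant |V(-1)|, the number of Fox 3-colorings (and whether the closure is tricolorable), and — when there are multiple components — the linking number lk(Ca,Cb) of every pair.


V = -t^-3 + 2t^-2 - 2t^-1 + 3 - 2t + 2t^2 - t^3
<D> = -A^-12 + 2A^-8 - 2A^-4 + 3 - 2A^4 + 2A^8 - A^12 (w = 0)
1 component over 12 crossings, w = 0
3 Fox colorings among 3^12, |V(-1)| = 13: not tricolorable
why: palindromic: swapping t for 1/t fixes V


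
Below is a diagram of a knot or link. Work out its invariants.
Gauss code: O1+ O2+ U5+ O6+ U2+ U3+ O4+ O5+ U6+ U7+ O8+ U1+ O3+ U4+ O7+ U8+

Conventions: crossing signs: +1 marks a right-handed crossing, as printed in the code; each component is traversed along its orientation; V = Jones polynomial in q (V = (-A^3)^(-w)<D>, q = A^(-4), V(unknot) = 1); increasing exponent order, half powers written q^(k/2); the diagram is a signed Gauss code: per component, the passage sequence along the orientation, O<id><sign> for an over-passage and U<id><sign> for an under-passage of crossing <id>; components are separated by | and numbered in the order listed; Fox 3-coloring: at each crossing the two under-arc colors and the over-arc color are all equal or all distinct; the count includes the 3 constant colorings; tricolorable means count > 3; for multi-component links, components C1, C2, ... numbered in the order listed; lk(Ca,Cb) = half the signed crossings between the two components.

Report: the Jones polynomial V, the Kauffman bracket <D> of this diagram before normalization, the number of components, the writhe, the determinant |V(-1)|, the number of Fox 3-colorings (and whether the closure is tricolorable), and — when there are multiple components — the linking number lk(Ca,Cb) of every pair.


Jones polynomial: V(q) = q^3 + q^5 - q^8
<D> = -A^-8 + A^4 + A^12; writhe +8
components 1, writhe +8 (8 crossings)
3-colorings: 9 of 3^8, det 3 — tricolorable
note: w = +8 shifts under R1 moves; the (-A^3)^(-8) factor cancels that in V


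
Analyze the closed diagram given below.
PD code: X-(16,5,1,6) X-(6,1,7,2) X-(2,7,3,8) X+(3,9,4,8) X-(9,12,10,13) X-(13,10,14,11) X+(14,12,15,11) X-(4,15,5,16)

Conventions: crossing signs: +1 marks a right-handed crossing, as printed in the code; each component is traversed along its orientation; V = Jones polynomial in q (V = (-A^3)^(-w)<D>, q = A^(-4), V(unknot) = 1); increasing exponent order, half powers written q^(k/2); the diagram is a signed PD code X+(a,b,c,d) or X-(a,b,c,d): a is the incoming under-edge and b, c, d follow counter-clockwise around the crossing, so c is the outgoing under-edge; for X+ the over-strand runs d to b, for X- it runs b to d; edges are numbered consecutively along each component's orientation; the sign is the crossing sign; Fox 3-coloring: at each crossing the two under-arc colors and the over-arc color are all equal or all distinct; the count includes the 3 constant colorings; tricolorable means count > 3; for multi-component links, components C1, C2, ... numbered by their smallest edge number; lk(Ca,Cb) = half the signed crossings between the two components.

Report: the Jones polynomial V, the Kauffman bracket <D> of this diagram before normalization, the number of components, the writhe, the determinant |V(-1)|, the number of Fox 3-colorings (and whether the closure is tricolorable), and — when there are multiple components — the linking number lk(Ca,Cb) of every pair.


V(q) = -q^-4 + q^-3 + q^-1
bracket: A^-8 + 1 - A^4, w = -4
1 component, writhe -4, over 8 crossings
det 3, colorings 9 of 3^8 — tricolorable
observation: the span of V is 3, forcing >= 3 crossings in any diagram


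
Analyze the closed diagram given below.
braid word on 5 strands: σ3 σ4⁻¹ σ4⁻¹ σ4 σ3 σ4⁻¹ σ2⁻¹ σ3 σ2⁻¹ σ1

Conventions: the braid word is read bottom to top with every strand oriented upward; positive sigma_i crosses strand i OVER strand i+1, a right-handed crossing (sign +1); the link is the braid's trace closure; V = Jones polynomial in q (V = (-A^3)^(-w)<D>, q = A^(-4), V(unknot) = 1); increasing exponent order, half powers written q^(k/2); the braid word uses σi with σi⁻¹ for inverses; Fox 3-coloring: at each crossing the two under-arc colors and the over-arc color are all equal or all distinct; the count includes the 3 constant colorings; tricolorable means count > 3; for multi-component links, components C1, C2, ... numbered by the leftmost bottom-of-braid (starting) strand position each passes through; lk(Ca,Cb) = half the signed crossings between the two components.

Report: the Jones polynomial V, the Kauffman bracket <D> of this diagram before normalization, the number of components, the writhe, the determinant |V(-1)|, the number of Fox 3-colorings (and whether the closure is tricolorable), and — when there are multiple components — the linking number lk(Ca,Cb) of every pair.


V = q^-4 - 2q^-3 + 3q^-2 - 4q^-1 + 4 - 3q + 3q^2 - q^3
<D> = -A^-12 + 3A^-8 - 3A^-4 + 4 - 4A^4 + 3A^8 - 2A^12 + A^16 (w = 0)
1 component over 10 crossings, w = 0
9 Fox colorings among 3^10, |V(-1)| = 21: tricolorable
why: w = 0 shifts under R1 moves; the (-A^3)^(0) factor cancels that in V


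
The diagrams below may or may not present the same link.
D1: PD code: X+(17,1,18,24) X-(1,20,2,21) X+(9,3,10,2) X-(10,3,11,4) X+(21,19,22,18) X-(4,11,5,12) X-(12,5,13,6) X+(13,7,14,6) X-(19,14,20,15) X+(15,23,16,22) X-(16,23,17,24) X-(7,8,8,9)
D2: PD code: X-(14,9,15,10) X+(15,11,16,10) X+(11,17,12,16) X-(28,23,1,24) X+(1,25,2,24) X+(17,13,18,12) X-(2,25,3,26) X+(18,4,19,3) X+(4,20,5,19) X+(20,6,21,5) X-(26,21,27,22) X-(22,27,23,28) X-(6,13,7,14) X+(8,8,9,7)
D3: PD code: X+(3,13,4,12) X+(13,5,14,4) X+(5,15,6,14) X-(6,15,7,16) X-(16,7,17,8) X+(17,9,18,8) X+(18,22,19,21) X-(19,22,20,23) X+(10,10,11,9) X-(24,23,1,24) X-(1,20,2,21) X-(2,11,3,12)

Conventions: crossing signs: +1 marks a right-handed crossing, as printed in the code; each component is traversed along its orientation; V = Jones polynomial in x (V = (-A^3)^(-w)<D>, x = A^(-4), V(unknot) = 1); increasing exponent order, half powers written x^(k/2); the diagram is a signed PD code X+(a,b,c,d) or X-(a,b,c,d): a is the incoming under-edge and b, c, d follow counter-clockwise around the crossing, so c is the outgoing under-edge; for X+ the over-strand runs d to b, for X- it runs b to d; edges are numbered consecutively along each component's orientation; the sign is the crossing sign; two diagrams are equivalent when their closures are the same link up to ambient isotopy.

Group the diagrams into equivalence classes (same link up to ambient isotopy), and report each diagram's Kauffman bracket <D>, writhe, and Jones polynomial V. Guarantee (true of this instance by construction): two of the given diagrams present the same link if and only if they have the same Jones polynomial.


classes: {D1} | {D2} | {D3}
V(D1) = x^-2 - x^-1 + 1 - x + x^2  [12 crossings, <D> = A^-14 - A^-10 + A^-6 - A^-2 + A^2, w = -2]
V(D2) = -x^-3 + x^-2 - x^-1 + 3 - x + x^2 - x^3  [14 crossings, <D> = -A^-6 + A^-2 - A^2 + 3A^6 - A^10 + A^14 - A^18, w = +2]
V(D3) = 1  (w 0, c 12, <D> = 1)
insight: V(x) takes 3 values over 3 diagrams, fixing the grouping


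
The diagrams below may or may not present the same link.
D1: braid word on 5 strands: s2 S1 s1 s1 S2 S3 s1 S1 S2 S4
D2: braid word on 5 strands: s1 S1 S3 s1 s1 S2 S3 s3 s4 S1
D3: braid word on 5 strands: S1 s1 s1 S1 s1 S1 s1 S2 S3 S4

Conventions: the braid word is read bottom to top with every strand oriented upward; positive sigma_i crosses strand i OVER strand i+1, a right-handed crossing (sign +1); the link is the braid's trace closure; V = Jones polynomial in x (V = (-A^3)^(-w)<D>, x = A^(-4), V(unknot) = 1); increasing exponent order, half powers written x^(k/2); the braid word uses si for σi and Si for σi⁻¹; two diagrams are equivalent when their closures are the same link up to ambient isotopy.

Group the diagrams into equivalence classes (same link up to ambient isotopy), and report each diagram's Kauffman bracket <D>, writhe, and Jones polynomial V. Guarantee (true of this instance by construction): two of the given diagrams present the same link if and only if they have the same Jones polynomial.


classes: {D1, D2, D3}
V(D1) = 1  [10 crossings, <D> = A^-6, w = -2]
V(D2) = 1  [10 crossings, <D> = 1, w = 0]
V(D3) = 1  [10 crossings, <D> = A^-6, w = -2]
note: all 3 diagrams share one V(x), hence one class


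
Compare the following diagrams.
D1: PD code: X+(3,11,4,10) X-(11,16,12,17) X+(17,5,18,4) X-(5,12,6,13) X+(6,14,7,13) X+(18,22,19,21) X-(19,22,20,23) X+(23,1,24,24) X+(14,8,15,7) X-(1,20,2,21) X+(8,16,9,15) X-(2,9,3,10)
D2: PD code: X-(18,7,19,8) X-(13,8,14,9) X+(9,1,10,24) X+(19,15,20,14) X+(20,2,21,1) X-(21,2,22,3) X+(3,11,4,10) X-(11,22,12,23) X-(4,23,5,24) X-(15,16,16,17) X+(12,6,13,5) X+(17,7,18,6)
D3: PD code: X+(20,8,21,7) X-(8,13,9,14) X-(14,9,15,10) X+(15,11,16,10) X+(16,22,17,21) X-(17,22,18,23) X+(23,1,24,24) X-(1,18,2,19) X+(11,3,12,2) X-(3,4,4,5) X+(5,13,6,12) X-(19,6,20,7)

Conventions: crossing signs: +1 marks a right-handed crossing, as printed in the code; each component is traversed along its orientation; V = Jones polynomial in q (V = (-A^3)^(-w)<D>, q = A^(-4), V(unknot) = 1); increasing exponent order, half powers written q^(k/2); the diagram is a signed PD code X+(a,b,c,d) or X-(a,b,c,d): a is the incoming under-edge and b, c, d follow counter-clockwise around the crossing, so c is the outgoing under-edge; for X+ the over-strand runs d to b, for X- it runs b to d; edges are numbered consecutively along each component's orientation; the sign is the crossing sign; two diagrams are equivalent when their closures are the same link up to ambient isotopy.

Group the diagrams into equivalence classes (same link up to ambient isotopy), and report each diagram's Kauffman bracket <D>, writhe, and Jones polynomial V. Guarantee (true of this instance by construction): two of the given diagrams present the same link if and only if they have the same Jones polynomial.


equivalence classes: {D1, D2, D3}
D1 (bracket A^6; 12 crossings at w = +2): V = 1
D2 (bracket 1; 12 crossings at w = 0): V = 1
V(D3) = 1  (w 0, c 12, <D> = 1)
observation: all 3 diagrams share one V(q), hence one class


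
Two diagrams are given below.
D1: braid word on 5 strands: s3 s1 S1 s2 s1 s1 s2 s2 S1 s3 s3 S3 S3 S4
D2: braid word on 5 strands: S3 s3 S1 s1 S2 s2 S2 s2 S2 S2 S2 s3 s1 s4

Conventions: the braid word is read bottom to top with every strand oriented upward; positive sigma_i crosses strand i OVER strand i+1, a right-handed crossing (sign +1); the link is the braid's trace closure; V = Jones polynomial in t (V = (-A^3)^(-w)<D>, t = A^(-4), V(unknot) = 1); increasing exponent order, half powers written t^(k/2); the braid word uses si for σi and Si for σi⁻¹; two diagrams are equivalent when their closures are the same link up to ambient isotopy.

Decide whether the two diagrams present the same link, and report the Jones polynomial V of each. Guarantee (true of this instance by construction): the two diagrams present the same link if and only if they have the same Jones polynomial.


equivalent: no
D1 (bracket -A^-12 + A^-8 - A^-4 + 2 - A^4 + A^8; 14 crossings at w = +4): V = t - t^2 + 2t^3 - t^4 + t^5 - t^6
D2 (bracket A^4 + A^12 - A^16; 14 crossings at w = 0): V = -t^-4 + t^-3 + t^-1
key observation: 2 values of V(t) split the 2 diagrams


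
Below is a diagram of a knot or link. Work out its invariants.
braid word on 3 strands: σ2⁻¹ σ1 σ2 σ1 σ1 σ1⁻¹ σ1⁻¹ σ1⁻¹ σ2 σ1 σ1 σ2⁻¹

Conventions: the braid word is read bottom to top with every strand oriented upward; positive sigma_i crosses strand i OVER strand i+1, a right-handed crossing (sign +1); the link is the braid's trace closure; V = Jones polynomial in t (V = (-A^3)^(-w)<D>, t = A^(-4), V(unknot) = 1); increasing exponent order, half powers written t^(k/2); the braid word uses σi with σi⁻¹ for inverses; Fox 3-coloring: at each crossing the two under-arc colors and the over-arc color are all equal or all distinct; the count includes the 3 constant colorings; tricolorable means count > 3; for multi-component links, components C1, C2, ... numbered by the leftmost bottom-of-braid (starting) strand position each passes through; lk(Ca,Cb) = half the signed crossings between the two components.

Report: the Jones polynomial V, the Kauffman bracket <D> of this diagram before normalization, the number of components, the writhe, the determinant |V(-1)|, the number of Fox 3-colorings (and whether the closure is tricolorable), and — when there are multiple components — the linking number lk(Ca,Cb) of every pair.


V(t) = -t^-1 + 2 - t + 2t^2 - t^3 + t^4 - t^5
bracket: -A^-14 + A^-10 - A^-6 + 2A^-2 - A^2 + 2A^6 - A^10, w = +2
1 component, writhe +2, over 12 crossings
det 9, colorings 9 of 3^12 — tricolorable
observation: inverse pairs cancel, leaving σ2⁻¹ σ1 σ2 σ1⁻¹ σ2 σ1 σ1 σ2⁻¹


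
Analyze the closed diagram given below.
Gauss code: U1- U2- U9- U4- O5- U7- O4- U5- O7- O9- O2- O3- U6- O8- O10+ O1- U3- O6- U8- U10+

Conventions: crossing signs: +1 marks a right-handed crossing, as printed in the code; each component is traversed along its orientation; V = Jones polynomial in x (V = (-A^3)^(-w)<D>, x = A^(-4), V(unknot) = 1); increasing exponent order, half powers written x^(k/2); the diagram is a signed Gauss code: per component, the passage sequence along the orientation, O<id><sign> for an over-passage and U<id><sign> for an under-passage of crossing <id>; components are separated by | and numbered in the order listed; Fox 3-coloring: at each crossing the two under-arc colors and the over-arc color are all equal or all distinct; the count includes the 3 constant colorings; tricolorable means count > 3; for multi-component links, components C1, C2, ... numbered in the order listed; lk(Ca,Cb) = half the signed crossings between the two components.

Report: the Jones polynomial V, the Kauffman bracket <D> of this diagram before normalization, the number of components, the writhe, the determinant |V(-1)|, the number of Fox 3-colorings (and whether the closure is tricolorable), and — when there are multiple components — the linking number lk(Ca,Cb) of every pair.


Jones polynomial: V(x) = x^-8 - 2x^-7 + x^-6 - 2x^-5 + 2x^-4 + x^-2
<D> = A^-16 + 2A^-8 - 2A^-4 + 1 - 2A^4 + A^8; writhe -8
components 1, writhe -8 (10 crossings)
3-colorings: 27 of 3^10, det 9 — tricolorable
note: w = -8 shifts under R1 moves; the (-A^3)^(8) factor cancels that in V


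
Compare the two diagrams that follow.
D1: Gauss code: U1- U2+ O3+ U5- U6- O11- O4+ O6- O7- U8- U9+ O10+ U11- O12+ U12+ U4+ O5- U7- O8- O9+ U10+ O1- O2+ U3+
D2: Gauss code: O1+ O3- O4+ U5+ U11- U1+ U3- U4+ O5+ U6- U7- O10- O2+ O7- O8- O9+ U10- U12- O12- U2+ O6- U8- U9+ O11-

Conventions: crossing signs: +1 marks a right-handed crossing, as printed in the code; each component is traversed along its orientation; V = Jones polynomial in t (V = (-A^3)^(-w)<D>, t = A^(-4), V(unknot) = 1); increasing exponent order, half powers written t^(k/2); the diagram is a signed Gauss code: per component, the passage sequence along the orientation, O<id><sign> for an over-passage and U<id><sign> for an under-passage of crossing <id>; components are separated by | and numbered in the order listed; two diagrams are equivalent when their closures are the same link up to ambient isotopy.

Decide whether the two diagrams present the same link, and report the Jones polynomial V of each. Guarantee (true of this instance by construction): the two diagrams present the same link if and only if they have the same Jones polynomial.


equivalent: yes
D1 (bracket 1; 12 crossings at w = 0): V = 1
V(D2) = 1  [12 crossings, <D> = A^-6, w = -2]
observation: all 2 diagrams share one V(t), hence one class


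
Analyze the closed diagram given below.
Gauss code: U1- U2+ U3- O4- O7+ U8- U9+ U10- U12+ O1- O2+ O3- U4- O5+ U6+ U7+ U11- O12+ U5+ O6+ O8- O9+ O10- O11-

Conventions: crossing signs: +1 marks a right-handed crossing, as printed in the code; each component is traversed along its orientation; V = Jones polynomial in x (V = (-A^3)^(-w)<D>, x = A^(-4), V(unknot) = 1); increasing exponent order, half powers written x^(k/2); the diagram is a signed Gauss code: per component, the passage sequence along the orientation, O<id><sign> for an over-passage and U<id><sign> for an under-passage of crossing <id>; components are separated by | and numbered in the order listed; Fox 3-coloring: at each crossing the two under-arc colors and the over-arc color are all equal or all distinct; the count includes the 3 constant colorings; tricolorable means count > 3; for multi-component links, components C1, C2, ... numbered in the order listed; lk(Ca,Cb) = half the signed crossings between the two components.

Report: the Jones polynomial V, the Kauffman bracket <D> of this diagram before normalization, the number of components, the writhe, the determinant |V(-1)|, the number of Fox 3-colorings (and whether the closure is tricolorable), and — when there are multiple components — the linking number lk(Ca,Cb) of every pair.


V(x) = -x^-3 + 2x^-2 - 2x^-1 + 3 - 2x + 2x^2 - x^3
bracket: -A^-12 + 2A^-8 - 2A^-4 + 3 - 2A^4 + 2A^8 - A^12, w = 0
1 component, writhe 0, over 12 crossings
det 13, colorings 3 of 3^12 — not tricolorable
observation: the span of V is 6, forcing >= 6 crossings in any diagram


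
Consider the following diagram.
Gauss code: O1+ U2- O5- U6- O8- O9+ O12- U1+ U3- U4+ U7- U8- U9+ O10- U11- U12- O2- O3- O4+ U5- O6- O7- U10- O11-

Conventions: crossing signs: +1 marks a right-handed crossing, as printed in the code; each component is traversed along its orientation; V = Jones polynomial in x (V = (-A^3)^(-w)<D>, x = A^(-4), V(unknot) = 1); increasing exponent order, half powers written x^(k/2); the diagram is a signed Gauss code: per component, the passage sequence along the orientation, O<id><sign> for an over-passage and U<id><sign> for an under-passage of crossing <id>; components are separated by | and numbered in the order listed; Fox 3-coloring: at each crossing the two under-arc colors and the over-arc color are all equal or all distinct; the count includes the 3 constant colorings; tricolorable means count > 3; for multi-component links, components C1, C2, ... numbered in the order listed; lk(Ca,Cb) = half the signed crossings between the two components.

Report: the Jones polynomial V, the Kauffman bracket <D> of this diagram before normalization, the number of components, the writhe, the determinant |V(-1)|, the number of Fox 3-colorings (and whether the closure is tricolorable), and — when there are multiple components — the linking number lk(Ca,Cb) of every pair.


Jones polynomial: V(x) = -x^-9 + 2x^-8 - 3x^-7 + 3x^-6 - 3x^-5 + 3x^-4 - x^-3 + x^-2
<D> = A^-10 - A^-6 + 3A^-2 - 3A^2 + 3A^6 - 3A^10 + 2A^14 - A^18; writhe -6
components 1, writhe -6 (12 crossings)
3-colorings: 3 of 3^12, det 17 — not tricolorable
note: det 17 = |V(-1)|; not divisible by 3, so not tricolorable


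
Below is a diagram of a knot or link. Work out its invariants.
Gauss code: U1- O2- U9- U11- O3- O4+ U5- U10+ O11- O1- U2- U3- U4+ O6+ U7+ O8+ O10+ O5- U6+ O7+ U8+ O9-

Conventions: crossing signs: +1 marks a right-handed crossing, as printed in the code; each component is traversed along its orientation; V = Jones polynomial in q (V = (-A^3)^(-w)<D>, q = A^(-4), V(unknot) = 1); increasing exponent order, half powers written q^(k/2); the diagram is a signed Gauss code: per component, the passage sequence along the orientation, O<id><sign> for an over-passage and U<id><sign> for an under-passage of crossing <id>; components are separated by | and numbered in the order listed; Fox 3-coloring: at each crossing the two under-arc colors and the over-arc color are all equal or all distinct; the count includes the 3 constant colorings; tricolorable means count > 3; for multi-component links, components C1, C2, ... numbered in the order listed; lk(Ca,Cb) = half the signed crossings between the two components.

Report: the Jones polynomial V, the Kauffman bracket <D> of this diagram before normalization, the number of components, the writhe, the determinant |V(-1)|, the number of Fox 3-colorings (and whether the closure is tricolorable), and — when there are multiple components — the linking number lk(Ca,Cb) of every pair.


V = -q^-3 + q^-2 - q^-1 + 3 - q + q^2 - q^3
<D> = A^-15 - A^-11 + A^-7 - 3A^-3 + A - A^5 + A^9 (w = -1)
1 component over 11 crossings, w = -1
27 Fox colorings among 3^11, |V(-1)| = 9: tricolorable
why: the span of V is 6, forcing >= 6 crossings in any diagram


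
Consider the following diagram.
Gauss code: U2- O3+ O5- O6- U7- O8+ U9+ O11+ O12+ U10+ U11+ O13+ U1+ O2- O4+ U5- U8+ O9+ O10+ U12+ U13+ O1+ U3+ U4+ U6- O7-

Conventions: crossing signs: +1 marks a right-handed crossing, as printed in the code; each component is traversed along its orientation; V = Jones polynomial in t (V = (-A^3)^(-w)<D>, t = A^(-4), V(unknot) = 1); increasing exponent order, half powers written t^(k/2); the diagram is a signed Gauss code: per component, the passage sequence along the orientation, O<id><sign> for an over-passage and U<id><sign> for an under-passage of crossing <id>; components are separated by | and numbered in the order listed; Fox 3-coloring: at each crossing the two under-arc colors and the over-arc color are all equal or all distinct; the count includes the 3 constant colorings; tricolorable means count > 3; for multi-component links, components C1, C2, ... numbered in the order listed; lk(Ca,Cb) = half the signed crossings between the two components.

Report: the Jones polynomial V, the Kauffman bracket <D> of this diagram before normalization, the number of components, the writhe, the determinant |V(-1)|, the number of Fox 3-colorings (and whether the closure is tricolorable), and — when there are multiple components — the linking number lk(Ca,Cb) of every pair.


V = -t^-1 + 2 - 2t + 4t^2 - 4t^3 + 5t^4 - 5t^5 + 4t^6 - 3t^7 + 2t^8 - t^9
<D> = A^-21 - 2A^-17 + 3A^-13 - 4A^-9 + 5A^-5 - 5A^-1 + 4A^3 - 4A^7 + 2A^11 - 2A^15 + A^19 (w = +5)
1 component over 13 crossings, w = +5
9 Fox colorings among 3^13, |V(-1)| = 33: tricolorable
why: the span of V is 10, forcing >= 10 crossings in any diagram


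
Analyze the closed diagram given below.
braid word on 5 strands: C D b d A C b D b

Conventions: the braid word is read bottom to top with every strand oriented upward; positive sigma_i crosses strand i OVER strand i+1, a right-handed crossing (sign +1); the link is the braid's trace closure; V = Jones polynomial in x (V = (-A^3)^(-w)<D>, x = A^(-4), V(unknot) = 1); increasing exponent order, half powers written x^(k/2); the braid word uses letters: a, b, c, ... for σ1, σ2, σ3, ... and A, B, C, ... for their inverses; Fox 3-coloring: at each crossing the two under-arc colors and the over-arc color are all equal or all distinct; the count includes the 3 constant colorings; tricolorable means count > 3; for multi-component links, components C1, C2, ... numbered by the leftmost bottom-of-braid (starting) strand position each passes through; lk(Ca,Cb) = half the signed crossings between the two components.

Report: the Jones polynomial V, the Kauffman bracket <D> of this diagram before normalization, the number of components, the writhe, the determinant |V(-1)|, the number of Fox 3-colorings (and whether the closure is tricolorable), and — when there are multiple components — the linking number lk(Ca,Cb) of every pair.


V(x) = -x^(-3/2) + x^(-1/2) - 2x^(1/2) + x^(3/2) - 2x^(5/2) + x^(7/2)
bracket: -A^-17 + 2A^-13 - A^-9 + 2A^-5 - A^-1 + A^3, w = -1
2 components, writhe -1, over 9 crossings
lk(C1,C2) = 0
det 8, colorings 3 of 3^9 — not tricolorable
observation: span 5 respects span(V) <= c + mu - 1 = 10 for this 2-component diagram


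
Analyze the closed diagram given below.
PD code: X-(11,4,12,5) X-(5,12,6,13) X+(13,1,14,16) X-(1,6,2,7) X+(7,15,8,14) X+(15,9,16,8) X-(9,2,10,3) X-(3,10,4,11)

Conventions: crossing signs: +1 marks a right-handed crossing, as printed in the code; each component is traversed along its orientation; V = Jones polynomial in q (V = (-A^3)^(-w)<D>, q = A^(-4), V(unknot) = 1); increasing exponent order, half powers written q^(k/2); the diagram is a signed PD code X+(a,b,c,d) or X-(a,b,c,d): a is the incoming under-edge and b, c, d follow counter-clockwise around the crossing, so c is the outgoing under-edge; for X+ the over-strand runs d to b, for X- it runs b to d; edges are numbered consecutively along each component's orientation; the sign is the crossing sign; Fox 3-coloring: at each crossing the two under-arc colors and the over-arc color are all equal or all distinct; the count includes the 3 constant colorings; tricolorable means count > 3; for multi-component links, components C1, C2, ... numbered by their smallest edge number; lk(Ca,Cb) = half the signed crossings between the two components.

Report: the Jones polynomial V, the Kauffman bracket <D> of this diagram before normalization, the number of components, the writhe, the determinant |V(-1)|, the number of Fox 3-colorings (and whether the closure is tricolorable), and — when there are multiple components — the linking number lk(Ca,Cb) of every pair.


Jones polynomial: V(q) = -q^-6 + 2q^-5 - 3q^-4 + 4q^-3 - 4q^-2 + 4q^-1 - 2 + 2q - q^2
<D> = -A^-14 + 2A^-10 - 2A^-6 + 4A^-2 - 4A^2 + 4A^6 - 3A^10 + 2A^14 - A^18; writhe -2
components 1, writhe -2 (8 crossings)
3-colorings: 3 of 3^8, det 23 — not tricolorable
note: det 23 = |V(-1)|; not divisible by 3, so not tricolorable


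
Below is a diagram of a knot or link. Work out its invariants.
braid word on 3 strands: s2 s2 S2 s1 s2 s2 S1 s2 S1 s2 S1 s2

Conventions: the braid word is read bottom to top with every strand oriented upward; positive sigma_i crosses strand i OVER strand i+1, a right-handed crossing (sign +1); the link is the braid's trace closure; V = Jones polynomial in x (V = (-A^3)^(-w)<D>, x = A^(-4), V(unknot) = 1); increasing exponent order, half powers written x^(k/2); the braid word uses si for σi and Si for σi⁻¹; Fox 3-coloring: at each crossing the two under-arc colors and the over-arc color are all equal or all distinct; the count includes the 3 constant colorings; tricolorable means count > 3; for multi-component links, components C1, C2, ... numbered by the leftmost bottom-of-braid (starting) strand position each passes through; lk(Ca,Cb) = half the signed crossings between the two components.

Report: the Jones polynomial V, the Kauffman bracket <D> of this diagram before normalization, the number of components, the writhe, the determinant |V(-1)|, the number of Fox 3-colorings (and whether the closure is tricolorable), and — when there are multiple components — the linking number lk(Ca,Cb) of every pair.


V = 2x - 2x^2 + 3x^3 - 3x^4 + 2x^5 - 2x^6 + x^7
<D> = A^-16 - 2A^-12 + 2A^-8 - 3A^-4 + 3 - 2A^4 + 2A^8 (w = +4)
1 component over 12 crossings, w = +4
9 Fox colorings among 3^12, |V(-1)| = 15: tricolorable
why: inverse pairs cancel, leaving σ2 σ1 σ2 σ2 σ1⁻¹ σ2 σ1⁻¹ σ2 σ1⁻¹ σ2


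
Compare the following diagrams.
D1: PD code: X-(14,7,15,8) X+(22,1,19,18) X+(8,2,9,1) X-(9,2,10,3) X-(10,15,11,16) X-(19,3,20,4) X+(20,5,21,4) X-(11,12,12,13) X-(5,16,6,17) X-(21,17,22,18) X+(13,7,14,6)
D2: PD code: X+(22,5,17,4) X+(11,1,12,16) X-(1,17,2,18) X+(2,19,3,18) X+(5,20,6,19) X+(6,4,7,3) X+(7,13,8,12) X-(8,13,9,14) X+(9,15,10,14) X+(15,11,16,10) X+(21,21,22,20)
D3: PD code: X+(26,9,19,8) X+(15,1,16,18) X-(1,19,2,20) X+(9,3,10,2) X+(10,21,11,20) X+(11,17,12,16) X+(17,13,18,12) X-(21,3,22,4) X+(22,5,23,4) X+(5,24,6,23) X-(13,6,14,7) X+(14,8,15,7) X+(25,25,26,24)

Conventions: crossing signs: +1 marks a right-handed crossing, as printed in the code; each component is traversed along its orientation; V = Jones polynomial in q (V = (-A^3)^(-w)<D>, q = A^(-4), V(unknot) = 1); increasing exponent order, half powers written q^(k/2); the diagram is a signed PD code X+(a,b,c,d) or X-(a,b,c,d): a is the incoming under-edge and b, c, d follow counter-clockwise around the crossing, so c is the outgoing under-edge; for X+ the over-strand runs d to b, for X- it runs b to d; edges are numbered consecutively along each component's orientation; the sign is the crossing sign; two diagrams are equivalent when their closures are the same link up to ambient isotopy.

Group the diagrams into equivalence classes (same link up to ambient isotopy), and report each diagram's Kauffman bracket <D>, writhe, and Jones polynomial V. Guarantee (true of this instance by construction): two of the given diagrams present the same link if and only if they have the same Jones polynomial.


classes: {D1} | {D2, D3}
V(D1) = -q^(-1/2) - q^(1/2)  [11 crossings, <D> = A^-11 + A^-7, w = -3]
V(D2) = -q^(3/2) - 2q^(7/2) + q^(9/2) - q^(11/2) + q^(13/2)  [11 crossings, <D> = -A^-5 + A^-1 - A^3 + 2A^7 + A^15, w = +7]
V(D3) = -q^(3/2) - 2q^(7/2) + q^(9/2) - q^(11/2) + q^(13/2)  [13 crossings, <D> = -A^-5 + A^-1 - A^3 + 2A^7 + A^15, w = +7]
note: V(q) takes 2 values over 3 diagrams, fixing the grouping


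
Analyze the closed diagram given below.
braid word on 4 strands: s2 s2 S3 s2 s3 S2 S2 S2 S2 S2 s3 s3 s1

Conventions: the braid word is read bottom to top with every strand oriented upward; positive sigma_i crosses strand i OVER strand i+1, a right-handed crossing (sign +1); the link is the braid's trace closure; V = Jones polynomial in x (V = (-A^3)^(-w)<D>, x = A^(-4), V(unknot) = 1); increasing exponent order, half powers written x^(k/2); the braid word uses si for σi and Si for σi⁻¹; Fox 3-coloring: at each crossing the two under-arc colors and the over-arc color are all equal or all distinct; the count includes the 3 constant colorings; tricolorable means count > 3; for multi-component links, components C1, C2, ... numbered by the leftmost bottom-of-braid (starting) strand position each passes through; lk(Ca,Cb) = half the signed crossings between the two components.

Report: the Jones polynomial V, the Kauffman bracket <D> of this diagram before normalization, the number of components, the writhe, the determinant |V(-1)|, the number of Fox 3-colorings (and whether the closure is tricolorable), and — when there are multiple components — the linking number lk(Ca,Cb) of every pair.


V(x) = x^-5 - 2x^-4 + 2x^-3 - 3x^-2 + 4x^-1 - 3 + 4x - 3x^2 + 2x^3 - 2x^4 + x^5
bracket: -A^-17 + 2A^-13 - 2A^-9 + 3A^-5 - 4A^-1 + 3A^3 - 4A^7 + 3A^11 - 2A^15 + 2A^19 - A^23, w = +1
1 component, writhe +1, over 13 crossings
det 27, colorings 27 of 3^13 — tricolorable
observation: w = +1 (over 13 crossings) is diagram-only; (-A^3)^(-1) removes it from V


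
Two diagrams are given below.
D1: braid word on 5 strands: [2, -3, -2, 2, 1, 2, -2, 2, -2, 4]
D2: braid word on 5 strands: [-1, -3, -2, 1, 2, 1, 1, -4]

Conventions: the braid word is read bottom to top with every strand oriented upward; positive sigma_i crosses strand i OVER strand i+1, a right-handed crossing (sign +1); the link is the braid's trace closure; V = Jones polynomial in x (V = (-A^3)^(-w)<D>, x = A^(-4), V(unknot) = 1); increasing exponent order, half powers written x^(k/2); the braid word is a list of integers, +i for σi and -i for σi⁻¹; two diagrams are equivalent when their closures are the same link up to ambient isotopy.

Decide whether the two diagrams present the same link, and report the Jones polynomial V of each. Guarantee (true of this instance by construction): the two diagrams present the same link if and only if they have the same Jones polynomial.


equivalent: yes
D1 (bracket A^6; 10 crossings at w = +2): V = 1
V(D2) = 1  (w 0, c 8, <D> = 1)
key observation: Markov moves rewrite D1 (10 crossings) into D2 (8)


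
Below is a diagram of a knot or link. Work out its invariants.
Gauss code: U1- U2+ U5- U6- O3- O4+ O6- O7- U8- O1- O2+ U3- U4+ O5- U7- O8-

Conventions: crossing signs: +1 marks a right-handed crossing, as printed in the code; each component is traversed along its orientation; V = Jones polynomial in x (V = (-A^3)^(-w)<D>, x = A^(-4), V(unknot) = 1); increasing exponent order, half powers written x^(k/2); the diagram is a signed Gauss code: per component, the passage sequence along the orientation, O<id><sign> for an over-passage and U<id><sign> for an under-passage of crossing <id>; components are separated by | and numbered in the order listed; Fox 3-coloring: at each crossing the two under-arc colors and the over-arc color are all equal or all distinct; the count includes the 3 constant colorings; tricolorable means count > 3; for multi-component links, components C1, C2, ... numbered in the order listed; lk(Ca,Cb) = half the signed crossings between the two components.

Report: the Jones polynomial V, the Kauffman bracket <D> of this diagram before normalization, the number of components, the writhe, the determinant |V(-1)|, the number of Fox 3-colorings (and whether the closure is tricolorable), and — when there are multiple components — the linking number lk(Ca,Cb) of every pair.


V(x) = -x^-4 + x^-3 + x^-1
bracket: A^-8 + 1 - A^4, w = -4
1 component, writhe -4, over 8 crossings
det 3, colorings 9 of 3^8 — tricolorable
observation: the span of V is 3, forcing >= 3 crossings in any diagram


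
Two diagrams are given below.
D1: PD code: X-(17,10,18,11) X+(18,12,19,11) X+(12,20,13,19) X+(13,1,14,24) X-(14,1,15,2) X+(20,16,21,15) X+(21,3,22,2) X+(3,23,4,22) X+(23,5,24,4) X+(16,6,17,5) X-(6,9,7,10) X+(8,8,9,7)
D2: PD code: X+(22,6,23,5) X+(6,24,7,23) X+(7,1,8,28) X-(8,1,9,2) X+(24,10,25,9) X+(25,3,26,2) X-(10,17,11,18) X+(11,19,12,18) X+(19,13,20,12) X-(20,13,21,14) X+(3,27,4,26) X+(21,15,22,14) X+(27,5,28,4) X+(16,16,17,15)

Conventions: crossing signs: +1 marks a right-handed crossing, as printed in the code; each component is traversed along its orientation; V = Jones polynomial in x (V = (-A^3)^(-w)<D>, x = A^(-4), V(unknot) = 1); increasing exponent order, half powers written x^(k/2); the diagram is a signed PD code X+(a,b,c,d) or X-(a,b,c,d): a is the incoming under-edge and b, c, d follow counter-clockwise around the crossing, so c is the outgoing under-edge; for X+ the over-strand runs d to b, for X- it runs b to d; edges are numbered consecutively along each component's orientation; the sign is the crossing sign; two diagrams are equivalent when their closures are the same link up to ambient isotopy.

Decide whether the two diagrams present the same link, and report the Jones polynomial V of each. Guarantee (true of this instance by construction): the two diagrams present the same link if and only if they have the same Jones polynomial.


same link: yes
V(D1) = x^2 + 2x^4 - 2x^5 + x^6 - 2x^7 + x^8  [12 crossings, <D> = A^-14 - 2A^-10 + A^-6 - 2A^-2 + 2A^2 + A^10, w = +6]
V(D2) = x^2 + 2x^4 - 2x^5 + x^6 - 2x^7 + x^8  (w +8, c 14, <D> = A^-8 - 2A^-4 + 1 - 2A^4 + 2A^8 + A^16)
note: one V(x) for all 2 diagrams — one class (guaranteed)
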